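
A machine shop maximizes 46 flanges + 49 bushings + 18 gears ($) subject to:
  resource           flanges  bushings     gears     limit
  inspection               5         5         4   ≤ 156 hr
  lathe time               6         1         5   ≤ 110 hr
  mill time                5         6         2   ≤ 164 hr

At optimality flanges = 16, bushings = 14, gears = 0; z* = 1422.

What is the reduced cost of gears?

-3

At the optimum: inspection uses 150 of 156 (slack = 6); lathe time uses 110 of 110 (binding); mill time uses 164 of 164 (binding).
By complementary slackness, y = 0 for the non-binding constraint.
Dual feasibility on the basic columns requires 6·y_lathe time + 5·y_mill time = 46, 1·y_lathe time + 6·y_mill time = 49.
→ y_lathe time = 1 and y_mill time = 8.
Reduced cost of gears: c₃ − yᵀa₃ = 18 − (1·5 + 8·2) = 18 − 21 = -3.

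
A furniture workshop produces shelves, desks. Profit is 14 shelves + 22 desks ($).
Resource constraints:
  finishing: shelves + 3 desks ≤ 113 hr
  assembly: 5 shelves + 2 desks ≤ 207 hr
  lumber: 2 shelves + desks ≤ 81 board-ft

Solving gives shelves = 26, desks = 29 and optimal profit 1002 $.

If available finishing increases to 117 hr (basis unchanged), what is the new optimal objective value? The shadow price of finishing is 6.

Δb = 4, so new z* = 1002 + (6)·(4) = 1002 + 24 = 1026.

1026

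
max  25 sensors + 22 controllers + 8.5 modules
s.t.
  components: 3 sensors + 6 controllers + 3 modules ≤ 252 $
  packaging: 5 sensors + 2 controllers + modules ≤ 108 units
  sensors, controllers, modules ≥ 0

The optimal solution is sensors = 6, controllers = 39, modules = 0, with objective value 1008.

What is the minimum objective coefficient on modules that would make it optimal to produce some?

11

At the optimum: components uses 252 of 252 (binding); packaging uses 108 of 108 (binding).
The binding rows give the dual system: 3·y_components + 5·y_packaging = 25 and 6·y_components + 2·y_packaging = 22.
→ y_components = 2.5 and y_packaging = 3.5.
modules enters the basis when its profit ≥ yᵀa₃ = 2.5·3 + 3.5·1 = 11.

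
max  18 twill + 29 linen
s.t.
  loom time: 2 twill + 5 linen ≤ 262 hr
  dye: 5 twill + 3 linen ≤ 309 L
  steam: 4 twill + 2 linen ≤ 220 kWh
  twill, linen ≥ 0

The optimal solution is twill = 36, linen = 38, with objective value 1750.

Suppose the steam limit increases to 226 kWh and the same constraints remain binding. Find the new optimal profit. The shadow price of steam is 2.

Δb = 6, so new z* = 1750 + (2)·(6) = 1750 + 12 = 1762.

1762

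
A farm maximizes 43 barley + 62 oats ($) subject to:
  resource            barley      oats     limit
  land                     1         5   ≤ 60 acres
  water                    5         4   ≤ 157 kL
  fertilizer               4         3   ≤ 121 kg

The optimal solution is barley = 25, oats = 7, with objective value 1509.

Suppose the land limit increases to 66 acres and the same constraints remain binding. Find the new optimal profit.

1551

Binding: land and fertilizer. Non-binding: water (4 unused).
Since water is not tight, its dual is 0.
Dual feasibility on the basic columns requires 1·y_land + 4·y_fertilizer = 43, 5·y_land + 3·y_fertilizer = 62.
→ y_land = 7 and y_fertilizer = 9.
Δz = y_land·Δb = 7 × (6) = 42, so new z* = 1509 + 42 = 1551.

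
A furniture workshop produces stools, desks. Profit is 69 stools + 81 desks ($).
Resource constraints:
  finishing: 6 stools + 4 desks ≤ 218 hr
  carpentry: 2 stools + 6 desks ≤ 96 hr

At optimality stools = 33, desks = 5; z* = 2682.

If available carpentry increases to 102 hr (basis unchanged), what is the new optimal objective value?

2727

At the optimum: finishing uses 218 of 218 (binding); carpentry uses 96 of 96 (binding).
From A_Bᵀ y = c: 6·y_finishing + 2·y_carpentry = 69; 4·y_finishing + 6·y_carpentry = 81.
Solving: y_finishing = 9, y_carpentry = 7.5.
Δz = y_carpentry·Δb = 7.5 × (6) = 45, so new z* = 2682 + 45 = 2727.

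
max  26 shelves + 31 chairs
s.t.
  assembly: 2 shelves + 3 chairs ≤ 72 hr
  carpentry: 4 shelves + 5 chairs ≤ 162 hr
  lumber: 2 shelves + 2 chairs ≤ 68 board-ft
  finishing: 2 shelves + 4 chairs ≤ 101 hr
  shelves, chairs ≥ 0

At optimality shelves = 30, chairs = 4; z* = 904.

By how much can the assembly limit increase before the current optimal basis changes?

Binding constraints: assembly, lumber. The basis is B = [[2,3],[2,2]] with det -2.
Per unit increase in assembly, x* moves by d = (-1, 1).
The basis stays optimal until finishing becomes binding; allowable increase = 12.5 hr.

12.5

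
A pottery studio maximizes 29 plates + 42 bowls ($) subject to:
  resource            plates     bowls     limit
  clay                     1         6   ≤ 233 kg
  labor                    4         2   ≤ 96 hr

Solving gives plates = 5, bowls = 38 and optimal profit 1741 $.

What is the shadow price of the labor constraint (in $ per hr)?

Both clay and labor are binding at x*.
Dual feasibility on the basic columns requires 1·y_clay + 4·y_labor = 29, 6·y_clay + 2·y_labor = 42.
→ y_clay = 5 and y_labor = 6.
Shadow price of labor = 6.

6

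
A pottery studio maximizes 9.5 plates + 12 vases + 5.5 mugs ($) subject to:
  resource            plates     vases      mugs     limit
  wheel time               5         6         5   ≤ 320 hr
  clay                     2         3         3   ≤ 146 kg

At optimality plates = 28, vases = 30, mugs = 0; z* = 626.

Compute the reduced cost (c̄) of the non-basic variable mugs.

At the optimum: wheel time uses 320 of 320 (binding); clay uses 146 of 146 (binding).
Dual feasibility on the basic columns requires 5·y_wheel time + 2·y_clay = 9.5, 6·y_wheel time + 3·y_clay = 12.
This yields shadow prices y_wheel time = 1.5, y_clay = 1.
Reduced cost of mugs: c₃ − yᵀa₃ = 5.5 − (1.5·5 + 1·3) = 5.5 − 10.5 = -5.

-5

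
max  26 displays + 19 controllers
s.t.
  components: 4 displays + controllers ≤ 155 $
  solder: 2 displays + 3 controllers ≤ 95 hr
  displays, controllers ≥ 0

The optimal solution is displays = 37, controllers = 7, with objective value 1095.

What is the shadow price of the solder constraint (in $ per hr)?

5

At the optimum: components uses 155 of 155 (binding); solder uses 95 of 95 (binding).
Dual feasibility on the basic columns requires 4·y_components + 2·y_solder = 26, 1·y_components + 3·y_solder = 19.
→ y_components = 4 and y_solder = 5.
Shadow price of solder = 5.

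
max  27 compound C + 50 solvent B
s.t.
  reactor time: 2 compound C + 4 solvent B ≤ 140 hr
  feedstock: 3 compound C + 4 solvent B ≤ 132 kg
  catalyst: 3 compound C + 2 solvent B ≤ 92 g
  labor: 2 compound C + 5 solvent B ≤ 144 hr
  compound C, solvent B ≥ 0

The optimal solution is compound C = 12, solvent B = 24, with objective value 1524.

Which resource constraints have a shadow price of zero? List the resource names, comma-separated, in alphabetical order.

reactor time: 120/140 (slack 20)
feedstock: 132/132 (binding)
catalyst: 84/92 (slack 8)
labor: 144/144 (binding)
By complementary slackness, a constraint with positive slack has shadow price 0 → catalyst, reactor time.

catalyst, reactor time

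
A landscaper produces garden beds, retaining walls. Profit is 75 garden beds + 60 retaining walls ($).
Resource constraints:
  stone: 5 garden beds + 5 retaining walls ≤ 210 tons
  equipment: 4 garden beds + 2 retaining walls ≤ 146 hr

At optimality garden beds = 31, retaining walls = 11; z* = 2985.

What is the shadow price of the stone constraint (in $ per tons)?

At the optimum: stone uses 210 of 210 (binding); equipment uses 146 of 146 (binding).
From A_Bᵀ y = c: 5·y_stone + 4·y_equipment = 75; 5·y_stone + 2·y_equipment = 60.
This yields shadow prices y_stone = 9, y_equipment = 7.5.
Shadow price of stone = 9.

9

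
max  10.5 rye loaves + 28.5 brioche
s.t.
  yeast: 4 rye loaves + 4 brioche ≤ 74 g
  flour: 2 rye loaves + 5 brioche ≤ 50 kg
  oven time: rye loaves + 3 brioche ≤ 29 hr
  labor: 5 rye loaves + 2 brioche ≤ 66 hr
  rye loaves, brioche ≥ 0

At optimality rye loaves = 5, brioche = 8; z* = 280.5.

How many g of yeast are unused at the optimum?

22

yeast used = 4·5 + 4·8 = 52; slack = 74 − 52 = 22.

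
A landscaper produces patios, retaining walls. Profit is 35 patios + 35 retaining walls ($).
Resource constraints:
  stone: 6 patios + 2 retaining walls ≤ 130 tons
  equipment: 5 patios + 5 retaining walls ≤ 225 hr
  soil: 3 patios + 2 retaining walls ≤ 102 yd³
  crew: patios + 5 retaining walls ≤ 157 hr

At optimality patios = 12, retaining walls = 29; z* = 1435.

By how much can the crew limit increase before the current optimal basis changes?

28

Binding constraints: stone, crew. The basis is B = [[6,2],[1,5]] with det 28.
Per unit increase in crew, x* moves by d = (-0.0714, 0.2143).
The basis stays optimal until equipment becomes binding; allowable increase = 28 hr.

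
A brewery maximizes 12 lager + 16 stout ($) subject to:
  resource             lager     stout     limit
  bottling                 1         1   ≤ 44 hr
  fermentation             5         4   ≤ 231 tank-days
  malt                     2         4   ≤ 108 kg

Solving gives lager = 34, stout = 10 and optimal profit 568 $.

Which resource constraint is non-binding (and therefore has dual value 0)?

fermentation

bottling: 44/44 (binding)
fermentation: 210/231 (slack 21)
malt: 108/108 (binding)
By complementary slackness, a constraint with positive slack has shadow price 0 → fermentation.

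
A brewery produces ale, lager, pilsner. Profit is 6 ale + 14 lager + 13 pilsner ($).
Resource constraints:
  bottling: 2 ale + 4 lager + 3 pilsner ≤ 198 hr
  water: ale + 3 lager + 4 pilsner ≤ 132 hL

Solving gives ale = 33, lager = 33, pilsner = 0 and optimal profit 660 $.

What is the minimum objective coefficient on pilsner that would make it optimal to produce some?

14

Both bottling and water are binding at x*.
From A_Bᵀ y = c: 2·y_bottling + 1·y_water = 6; 4·y_bottling + 3·y_water = 14.
Solving: y_bottling = 2, y_water = 2.
pilsner enters the basis when its profit ≥ yᵀa₃ = 2·3 + 2·4 = 14.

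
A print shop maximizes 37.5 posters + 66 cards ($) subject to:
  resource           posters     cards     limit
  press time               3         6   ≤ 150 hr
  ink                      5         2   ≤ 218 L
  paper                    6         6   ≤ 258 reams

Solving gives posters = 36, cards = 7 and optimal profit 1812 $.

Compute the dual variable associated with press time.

Binding: press time and paper. Non-binding: ink (24 unused).
Since ink is not tight, its dual is 0.
From A_Bᵀ y = c: 3·y_press time + 6·y_paper = 37.5; 6·y_press time + 6·y_paper = 66.
Solving: y_press time = 9.5, y_paper = 1.5.
Shadow price of press time = 9.5.

9.5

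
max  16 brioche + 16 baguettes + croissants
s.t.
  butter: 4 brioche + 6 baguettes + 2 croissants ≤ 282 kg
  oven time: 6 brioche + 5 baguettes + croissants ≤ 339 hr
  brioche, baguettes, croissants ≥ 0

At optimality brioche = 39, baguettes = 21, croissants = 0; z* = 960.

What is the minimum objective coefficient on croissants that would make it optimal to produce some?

4

Both butter and oven time are binding at x*.
From A_Bᵀ y = c: 4·y_butter + 6·y_oven time = 16; 6·y_butter + 5·y_oven time = 16.
Solving: y_butter = 1, y_oven time = 2.
croissants enters the basis when its profit ≥ yᵀa₃ = 1·2 + 2·1 = 4.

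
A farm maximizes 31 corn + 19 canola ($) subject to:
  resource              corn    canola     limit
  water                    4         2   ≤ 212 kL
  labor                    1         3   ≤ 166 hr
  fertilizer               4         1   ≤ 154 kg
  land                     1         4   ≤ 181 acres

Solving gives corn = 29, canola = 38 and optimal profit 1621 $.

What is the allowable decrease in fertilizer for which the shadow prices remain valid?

Binding constraints: fertilizer, land. The basis is B = [[4,1],[1,4]] with det 15.
Per unit decrease in fertilizer, x* moves by d = (-0.2667, 0.0667).
The basis stays optimal until corn reaches 0; allowable decrease = 108.75 kg.

108.75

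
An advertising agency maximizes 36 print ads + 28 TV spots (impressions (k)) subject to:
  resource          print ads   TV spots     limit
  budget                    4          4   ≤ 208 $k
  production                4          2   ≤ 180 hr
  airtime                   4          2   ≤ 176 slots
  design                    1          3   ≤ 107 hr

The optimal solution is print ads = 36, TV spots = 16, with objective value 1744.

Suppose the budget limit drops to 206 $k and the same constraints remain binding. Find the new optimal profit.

Binding: budget and airtime. Non-binding: production (4 unused), design (23 unused).
Slack constraints have shadow price 0 (complementary slackness).
From A_Bᵀ y = c: 4·y_budget + 4·y_airtime = 36; 4·y_budget + 2·y_airtime = 28.
Solving: y_budget = 5, y_airtime = 4.
Δz = y_budget·Δb = 5 × (-2) = -10, so new z* = 1744 − 10 = 1734.

1734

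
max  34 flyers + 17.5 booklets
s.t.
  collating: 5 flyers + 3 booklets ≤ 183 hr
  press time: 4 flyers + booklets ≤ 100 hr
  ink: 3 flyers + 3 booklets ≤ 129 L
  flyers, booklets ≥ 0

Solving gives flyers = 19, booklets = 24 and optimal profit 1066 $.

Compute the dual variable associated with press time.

Binding: press time and ink. Non-binding: collating (16 unused).
Slack constraints have shadow price 0 (complementary slackness).
The binding rows give the dual system: 4·y_press time + 3·y_ink = 34 and 1·y_press time + 3·y_ink = 17.5.
→ y_press time = 5.5 and y_ink = 4.
Shadow price of press time = 5.5.

5.5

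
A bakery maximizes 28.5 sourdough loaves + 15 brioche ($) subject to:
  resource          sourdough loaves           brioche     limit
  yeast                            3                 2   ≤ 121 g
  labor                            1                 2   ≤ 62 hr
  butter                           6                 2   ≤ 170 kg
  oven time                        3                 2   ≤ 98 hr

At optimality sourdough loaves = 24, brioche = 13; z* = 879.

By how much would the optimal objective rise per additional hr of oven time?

Binding: butter and oven time. Non-binding: yeast (23 unused), labor (12 unused).
By complementary slackness, y = 0 for the non-binding constraints.
From A_Bᵀ y = c: 6·y_butter + 3·y_oven time = 28.5; 2·y_butter + 2·y_oven time = 15.
Solving: y_butter = 2, y_oven time = 5.5.
Shadow price of oven time = 5.5.

5.5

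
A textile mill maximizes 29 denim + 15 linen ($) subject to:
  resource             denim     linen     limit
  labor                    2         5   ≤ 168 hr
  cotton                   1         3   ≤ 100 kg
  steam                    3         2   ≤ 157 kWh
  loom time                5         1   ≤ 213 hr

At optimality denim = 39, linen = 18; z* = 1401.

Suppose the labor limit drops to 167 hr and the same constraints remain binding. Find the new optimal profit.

1399

Binding: labor and loom time. Non-binding: cotton (7 unused), steam (4 unused).
Slack constraints have shadow price 0 (complementary slackness).
From A_Bᵀ y = c: 2·y_labor + 5·y_loom time = 29; 5·y_labor + 1·y_loom time = 15.
→ y_labor = 2 and y_loom time = 5.
Δz = y_labor·Δb = 2 × (-1) = -2, so new z* = 1401 − 2 = 1399.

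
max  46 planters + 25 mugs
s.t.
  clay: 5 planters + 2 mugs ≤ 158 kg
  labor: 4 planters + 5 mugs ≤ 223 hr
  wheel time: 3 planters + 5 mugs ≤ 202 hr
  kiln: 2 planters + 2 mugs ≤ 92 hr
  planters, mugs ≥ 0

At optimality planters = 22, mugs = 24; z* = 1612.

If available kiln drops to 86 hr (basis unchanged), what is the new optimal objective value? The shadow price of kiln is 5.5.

1579

Δb = -6, so new z* = 1612 + (5.5)·(-6) = 1612 − 33 = 1579.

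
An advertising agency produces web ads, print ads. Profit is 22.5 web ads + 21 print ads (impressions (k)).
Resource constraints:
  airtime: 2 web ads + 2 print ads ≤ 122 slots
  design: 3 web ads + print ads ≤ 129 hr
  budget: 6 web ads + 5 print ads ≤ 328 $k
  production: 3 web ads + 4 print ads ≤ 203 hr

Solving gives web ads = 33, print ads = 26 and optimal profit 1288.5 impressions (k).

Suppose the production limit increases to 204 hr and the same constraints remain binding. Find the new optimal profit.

Binding: budget and production. Non-binding: airtime (4 unused), design (4 unused).
Since airtime, design are not tight, their duals are 0.
From A_Bᵀ y = c: 6·y_budget + 3·y_production = 22.5; 5·y_budget + 4·y_production = 21.
This yields shadow prices y_budget = 3, y_production = 1.5.
Δz = y_production·Δb = 1.5 × (1) = 1.5, so new z* = 1288.5 + 1.5 = 1290.

1290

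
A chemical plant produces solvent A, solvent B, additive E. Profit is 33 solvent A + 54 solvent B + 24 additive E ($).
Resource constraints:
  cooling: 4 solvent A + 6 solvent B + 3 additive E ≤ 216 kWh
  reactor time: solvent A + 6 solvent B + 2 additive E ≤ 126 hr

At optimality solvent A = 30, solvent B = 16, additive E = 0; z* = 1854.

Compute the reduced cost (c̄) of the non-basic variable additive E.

-2

At the optimum: cooling uses 216 of 216 (binding); reactor time uses 126 of 126 (binding).
The binding rows give the dual system: 4·y_cooling + 1·y_reactor time = 33 and 6·y_cooling + 6·y_reactor time = 54.
Solving: y_cooling = 8, y_reactor time = 1.
Reduced cost of additive E: c₃ − yᵀa₃ = 24 − (8·3 + 1·2) = 24 − 26 = -2.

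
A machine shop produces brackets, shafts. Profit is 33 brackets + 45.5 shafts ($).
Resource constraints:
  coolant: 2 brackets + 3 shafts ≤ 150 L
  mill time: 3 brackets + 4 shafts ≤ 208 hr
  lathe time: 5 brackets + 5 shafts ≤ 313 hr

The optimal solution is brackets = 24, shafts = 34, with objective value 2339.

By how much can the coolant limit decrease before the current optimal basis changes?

4.6

Binding constraints: coolant, mill time. The basis is B = [[2,3],[3,4]] with det -1.
Per unit decrease in coolant, x* moves by d = (4, -3).
The basis stays optimal until lathe time becomes binding; allowable decrease = 4.6 L.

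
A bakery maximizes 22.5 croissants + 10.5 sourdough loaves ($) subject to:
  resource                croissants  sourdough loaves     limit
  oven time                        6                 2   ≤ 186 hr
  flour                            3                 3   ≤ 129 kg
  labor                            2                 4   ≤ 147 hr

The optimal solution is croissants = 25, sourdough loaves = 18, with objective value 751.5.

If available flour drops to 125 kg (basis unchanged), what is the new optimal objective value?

745.5

Binding: oven time and flour. Non-binding: labor (25 unused).
By complementary slackness, y = 0 for the non-binding constraint.
The binding rows give the dual system: 6·y_oven time + 3·y_flour = 22.5 and 2·y_oven time + 3·y_flour = 10.5.
This yields shadow prices y_oven time = 3, y_flour = 1.5.
Δz = y_flour·Δb = 1.5 × (-4) = -6, so new z* = 751.5 − 6 = 745.5.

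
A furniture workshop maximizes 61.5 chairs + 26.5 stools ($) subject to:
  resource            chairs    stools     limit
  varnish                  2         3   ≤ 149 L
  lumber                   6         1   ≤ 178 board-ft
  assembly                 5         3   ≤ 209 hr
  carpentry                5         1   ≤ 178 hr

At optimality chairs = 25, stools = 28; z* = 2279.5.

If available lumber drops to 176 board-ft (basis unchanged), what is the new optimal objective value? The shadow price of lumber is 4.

Δb = -2, so new z* = 2279.5 + (4)·(-2) = 2279.5 − 8 = 2271.5.

2271.5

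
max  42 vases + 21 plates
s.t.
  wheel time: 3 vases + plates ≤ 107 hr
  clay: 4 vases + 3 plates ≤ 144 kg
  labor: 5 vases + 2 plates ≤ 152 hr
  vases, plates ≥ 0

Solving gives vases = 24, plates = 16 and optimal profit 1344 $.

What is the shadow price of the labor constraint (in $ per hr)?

Check each constraint at x*: wheel time 88/107 (slack 19); clay 144/144 (tight); labor 152/152 (tight).
Slack constraints have shadow price 0 (complementary slackness).
The binding rows give the dual system: 4·y_clay + 5·y_labor = 42 and 3·y_clay + 2·y_labor = 21.
This yields shadow prices y_clay = 3, y_labor = 6.
Shadow price of labor = 6.

6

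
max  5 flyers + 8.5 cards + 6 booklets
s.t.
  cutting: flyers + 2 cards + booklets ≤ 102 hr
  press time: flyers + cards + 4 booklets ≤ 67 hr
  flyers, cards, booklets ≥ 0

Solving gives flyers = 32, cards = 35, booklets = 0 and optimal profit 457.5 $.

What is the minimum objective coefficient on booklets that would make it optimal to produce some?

Check each constraint at x*: cutting 102/102 (tight); press time 67/67 (tight).
The binding rows give the dual system: 1·y_cutting + 1·y_press time = 5 and 2·y_cutting + 1·y_press time = 8.5.
→ y_cutting = 3.5 and y_press time = 1.5.
booklets enters the basis when its profit ≥ yᵀa₃ = 3.5·1 + 1.5·4 = 9.5.

9.5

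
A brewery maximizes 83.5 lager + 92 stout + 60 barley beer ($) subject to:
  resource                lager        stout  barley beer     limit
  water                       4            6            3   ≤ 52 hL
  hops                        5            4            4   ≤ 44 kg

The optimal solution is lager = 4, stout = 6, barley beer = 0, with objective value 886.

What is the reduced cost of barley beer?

-5

Both water and hops are binding at x*.
The binding rows give the dual system: 4·y_water + 5·y_hops = 83.5 and 6·y_water + 4·y_hops = 92.
Solving: y_water = 9, y_hops = 9.5.
Reduced cost of barley beer: c₃ − yᵀa₃ = 60 − (9·3 + 9.5·4) = 60 − 65 = -5.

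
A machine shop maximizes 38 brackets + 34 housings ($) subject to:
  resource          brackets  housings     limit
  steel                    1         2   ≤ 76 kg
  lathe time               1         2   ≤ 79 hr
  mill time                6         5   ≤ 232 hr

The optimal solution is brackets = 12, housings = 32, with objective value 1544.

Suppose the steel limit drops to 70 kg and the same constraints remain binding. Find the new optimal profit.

Binding: steel and mill time. Non-binding: lathe time (3 unused).
Slack constraints have shadow price 0 (complementary slackness).
Dual feasibility on the basic columns requires 1·y_steel + 6·y_mill time = 38, 2·y_steel + 5·y_mill time = 34.
Solving: y_steel = 2, y_mill time = 6.
Δz = y_steel·Δb = 2 × (-6) = -12, so new z* = 1544 − 12 = 1532.

1532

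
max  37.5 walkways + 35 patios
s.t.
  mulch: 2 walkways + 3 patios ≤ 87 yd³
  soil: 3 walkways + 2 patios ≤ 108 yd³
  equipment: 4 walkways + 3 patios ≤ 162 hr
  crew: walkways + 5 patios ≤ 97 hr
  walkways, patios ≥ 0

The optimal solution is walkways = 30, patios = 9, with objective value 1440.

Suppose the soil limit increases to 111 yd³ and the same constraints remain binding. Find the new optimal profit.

Check each constraint at x*: mulch 87/87 (tight); soil 108/108 (tight); equipment 147/162 (slack 15); crew 75/97 (slack 22).
By complementary slackness, y = 0 for the non-binding constraints.
The binding rows give the dual system: 2·y_mulch + 3·y_soil = 37.5 and 3·y_mulch + 2·y_soil = 35.
Solving: y_mulch = 6, y_soil = 8.5.
Δz = y_soil·Δb = 8.5 × (3) = 25.5, so new z* = 1440 + 25.5 = 1465.5.

1465.5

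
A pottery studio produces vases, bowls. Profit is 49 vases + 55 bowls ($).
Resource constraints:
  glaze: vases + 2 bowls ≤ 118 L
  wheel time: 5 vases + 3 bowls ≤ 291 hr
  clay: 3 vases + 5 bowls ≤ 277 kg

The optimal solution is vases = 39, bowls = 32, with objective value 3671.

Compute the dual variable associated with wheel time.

Check each constraint at x*: glaze 103/118 (slack 15); wheel time 291/291 (tight); clay 277/277 (tight).
Since glaze is not tight, its dual is 0.
The binding rows give the dual system: 5·y_wheel time + 3·y_clay = 49 and 3·y_wheel time + 5·y_clay = 55.
→ y_wheel time = 5 and y_clay = 8.
Shadow price of wheel time = 5.

5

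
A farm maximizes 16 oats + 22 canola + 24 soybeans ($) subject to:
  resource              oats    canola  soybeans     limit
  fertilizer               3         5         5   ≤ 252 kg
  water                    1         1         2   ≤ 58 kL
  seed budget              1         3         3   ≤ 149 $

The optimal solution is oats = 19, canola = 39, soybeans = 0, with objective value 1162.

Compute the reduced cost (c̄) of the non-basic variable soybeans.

-5

Binding: fertilizer and water. Non-binding: seed budget (13 unused).
Slack constraints have shadow price 0 (complementary slackness).
The binding rows give the dual system: 3·y_fertilizer + 1·y_water = 16 and 5·y_fertilizer + 1·y_water = 22.
Solving: y_fertilizer = 3, y_water = 7.
Reduced cost of soybeans: c₃ − yᵀa₃ = 24 − (3·5 + 7·2) = 24 − 29 = -5.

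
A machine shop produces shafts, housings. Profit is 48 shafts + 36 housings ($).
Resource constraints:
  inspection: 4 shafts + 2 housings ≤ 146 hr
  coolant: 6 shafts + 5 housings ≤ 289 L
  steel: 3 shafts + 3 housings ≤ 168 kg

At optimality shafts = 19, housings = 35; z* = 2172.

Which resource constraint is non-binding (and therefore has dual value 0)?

steel

inspection: 146/146 (binding)
coolant: 289/289 (binding)
steel: 162/168 (slack 6)
By complementary slackness, a constraint with positive slack has shadow price 0 → steel.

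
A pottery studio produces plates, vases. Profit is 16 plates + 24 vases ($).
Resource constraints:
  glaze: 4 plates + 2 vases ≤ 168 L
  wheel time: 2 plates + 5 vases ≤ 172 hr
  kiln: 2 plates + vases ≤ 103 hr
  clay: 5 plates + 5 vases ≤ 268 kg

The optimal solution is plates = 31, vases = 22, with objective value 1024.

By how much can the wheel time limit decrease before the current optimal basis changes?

Binding constraints: glaze, wheel time. The basis is B = [[4,2],[2,5]] with det 16.
Per unit decrease in wheel time, x* moves by d = (0.125, -0.25).
The basis stays optimal until vases reaches 0; allowable decrease = 88 hr.

88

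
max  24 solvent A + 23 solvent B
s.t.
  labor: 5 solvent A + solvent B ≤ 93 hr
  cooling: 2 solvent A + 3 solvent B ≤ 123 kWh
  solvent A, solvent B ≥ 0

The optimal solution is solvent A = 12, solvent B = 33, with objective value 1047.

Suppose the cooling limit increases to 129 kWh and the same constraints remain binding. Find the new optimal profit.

Check each constraint at x*: labor 93/93 (tight); cooling 123/123 (tight).
Dual feasibility on the basic columns requires 5·y_labor + 2·y_cooling = 24, 1·y_labor + 3·y_cooling = 23.
This yields shadow prices y_labor = 2, y_cooling = 7.
Δz = y_cooling·Δb = 7 × (6) = 42, so new z* = 1047 + 42 = 1089.

1089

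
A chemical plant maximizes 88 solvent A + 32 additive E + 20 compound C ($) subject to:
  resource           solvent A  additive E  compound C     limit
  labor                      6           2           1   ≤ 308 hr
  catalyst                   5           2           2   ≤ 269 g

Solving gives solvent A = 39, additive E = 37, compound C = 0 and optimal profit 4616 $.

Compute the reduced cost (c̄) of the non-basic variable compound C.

Check each constraint at x*: labor 308/308 (tight); catalyst 269/269 (tight).
Dual feasibility on the basic columns requires 6·y_labor + 5·y_catalyst = 88, 2·y_labor + 2·y_catalyst = 32.
This yields shadow prices y_labor = 8, y_catalyst = 8.
Reduced cost of compound C: c₃ − yᵀa₃ = 20 − (8·1 + 8·2) = 20 − 24 = -4.

-4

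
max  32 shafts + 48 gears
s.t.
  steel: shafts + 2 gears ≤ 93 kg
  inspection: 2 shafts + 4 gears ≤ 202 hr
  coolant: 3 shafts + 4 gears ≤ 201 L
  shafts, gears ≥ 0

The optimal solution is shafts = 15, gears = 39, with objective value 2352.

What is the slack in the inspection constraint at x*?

inspection used = 2·15 + 4·39 = 186; slack = 202 − 186 = 16.

16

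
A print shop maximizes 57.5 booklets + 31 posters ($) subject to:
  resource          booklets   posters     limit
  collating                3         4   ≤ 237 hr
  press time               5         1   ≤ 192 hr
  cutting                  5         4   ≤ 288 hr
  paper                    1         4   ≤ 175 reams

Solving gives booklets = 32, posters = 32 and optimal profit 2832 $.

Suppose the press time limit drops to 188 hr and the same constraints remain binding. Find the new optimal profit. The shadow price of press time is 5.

2812

Δb = -4, so new z* = 2832 + (5)·(-4) = 2832 − 20 = 2812.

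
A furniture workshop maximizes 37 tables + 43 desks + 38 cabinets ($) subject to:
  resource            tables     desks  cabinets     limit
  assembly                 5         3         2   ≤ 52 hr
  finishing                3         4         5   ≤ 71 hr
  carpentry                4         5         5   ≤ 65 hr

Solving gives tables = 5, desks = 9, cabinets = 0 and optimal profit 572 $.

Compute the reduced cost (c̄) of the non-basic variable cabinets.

-4

At the optimum: assembly uses 52 of 52 (binding); finishing uses 51 of 71 (slack = 20); carpentry uses 65 of 65 (binding).
Slack constraints have shadow price 0 (complementary slackness).
From A_Bᵀ y = c: 5·y_assembly + 4·y_carpentry = 37; 3·y_assembly + 5·y_carpentry = 43.
→ y_assembly = 1 and y_carpentry = 8.
Reduced cost of cabinets: c₃ − yᵀa₃ = 38 − (1·2 + 8·5) = 38 − 42 = -4.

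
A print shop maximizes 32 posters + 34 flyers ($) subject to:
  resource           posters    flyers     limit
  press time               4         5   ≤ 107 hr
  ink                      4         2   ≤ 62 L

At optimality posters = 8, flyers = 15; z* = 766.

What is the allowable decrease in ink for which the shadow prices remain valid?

19.2

Binding constraints: press time, ink. The basis is B = [[4,5],[4,2]] with det -12.
Per unit decrease in ink, x* moves by d = (-0.4167, 0.3333).
The basis stays optimal until posters reaches 0; allowable decrease = 19.2 L.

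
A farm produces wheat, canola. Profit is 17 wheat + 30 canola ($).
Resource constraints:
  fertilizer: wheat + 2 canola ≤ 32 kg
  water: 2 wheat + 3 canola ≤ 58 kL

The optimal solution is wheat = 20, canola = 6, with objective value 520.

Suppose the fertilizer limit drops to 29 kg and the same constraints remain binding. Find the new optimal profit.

493

Check each constraint at x*: fertilizer 32/32 (tight); water 58/58 (tight).
The binding rows give the dual system: 1·y_fertilizer + 2·y_water = 17 and 2·y_fertilizer + 3·y_water = 30.
Solving: y_fertilizer = 9, y_water = 4.
Δz = y_fertilizer·Δb = 9 × (-3) = -27, so new z* = 520 − 27 = 493.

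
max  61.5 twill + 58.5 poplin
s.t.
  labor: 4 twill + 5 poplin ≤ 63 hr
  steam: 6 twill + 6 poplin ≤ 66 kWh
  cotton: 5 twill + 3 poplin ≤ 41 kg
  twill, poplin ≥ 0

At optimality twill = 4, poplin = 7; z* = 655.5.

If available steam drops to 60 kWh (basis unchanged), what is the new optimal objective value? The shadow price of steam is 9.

Δb = -6, so new z* = 655.5 + (9)·(-6) = 655.5 − 54 = 601.5.

601.5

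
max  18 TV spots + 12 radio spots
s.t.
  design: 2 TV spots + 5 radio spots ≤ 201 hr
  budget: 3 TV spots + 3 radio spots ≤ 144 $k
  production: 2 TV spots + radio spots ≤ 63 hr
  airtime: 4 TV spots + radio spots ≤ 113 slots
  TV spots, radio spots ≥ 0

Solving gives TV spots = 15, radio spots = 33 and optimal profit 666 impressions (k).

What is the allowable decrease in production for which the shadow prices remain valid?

Binding constraints: budget, production. The basis is B = [[3,3],[2,1]] with det -3.
Per unit decrease in production, x* moves by d = (-1, 1).
The basis stays optimal until design becomes binding; allowable decrease = 2 hr.

2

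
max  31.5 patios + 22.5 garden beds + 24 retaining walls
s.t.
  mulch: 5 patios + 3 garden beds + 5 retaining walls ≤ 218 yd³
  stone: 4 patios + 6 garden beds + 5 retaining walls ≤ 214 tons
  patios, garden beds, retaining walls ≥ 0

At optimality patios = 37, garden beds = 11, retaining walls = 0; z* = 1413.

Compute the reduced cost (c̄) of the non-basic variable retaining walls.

-8.5

Both mulch and stone are binding at x*.
The binding rows give the dual system: 5·y_mulch + 4·y_stone = 31.5 and 3·y_mulch + 6·y_stone = 22.5.
→ y_mulch = 5.5 and y_stone = 1.
Reduced cost of retaining walls: c₃ − yᵀa₃ = 24 − (5.5·5 + 1·5) = 24 − 32.5 = -8.5.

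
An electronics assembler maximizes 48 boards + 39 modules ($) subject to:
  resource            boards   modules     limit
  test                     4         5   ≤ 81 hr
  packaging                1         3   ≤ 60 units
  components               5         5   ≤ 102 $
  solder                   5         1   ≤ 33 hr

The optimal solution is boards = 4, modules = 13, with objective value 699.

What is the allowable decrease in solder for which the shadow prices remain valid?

Binding constraints: test, solder. The basis is B = [[4,5],[5,1]] with det -21.
Per unit decrease in solder, x* moves by d = (-0.2381, 0.1905).
The basis stays optimal until boards reaches 0; allowable decrease = 16.8 hr.

16.8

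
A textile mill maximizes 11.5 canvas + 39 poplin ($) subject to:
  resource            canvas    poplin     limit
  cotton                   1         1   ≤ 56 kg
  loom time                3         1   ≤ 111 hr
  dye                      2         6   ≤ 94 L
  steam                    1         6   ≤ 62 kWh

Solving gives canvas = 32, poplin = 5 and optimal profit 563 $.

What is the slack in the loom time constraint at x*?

10

loom time used = 3·32 + 1·5 = 101; slack = 111 − 101 = 10.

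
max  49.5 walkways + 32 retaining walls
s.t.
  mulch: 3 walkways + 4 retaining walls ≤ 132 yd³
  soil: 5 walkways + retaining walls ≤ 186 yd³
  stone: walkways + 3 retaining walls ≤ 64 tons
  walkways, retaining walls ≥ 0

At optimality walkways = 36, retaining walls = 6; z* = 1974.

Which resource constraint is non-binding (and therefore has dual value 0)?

stone

mulch: 132/132 (binding)
soil: 186/186 (binding)
stone: 54/64 (slack 10)
By complementary slackness, a constraint with positive slack has shadow price 0 → stone.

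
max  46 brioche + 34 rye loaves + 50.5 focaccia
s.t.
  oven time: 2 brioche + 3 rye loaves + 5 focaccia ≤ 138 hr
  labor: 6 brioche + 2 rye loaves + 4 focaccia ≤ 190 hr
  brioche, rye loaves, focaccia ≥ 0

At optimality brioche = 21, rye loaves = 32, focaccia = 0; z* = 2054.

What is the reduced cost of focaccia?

-9.5

At the optimum: oven time uses 138 of 138 (binding); labor uses 190 of 190 (binding).
The binding rows give the dual system: 2·y_oven time + 6·y_labor = 46 and 3·y_oven time + 2·y_labor = 34.
This yields shadow prices y_oven time = 8, y_labor = 5.
Reduced cost of focaccia: c₃ − yᵀa₃ = 50.5 − (8·5 + 5·4) = 50.5 − 60 = -9.5.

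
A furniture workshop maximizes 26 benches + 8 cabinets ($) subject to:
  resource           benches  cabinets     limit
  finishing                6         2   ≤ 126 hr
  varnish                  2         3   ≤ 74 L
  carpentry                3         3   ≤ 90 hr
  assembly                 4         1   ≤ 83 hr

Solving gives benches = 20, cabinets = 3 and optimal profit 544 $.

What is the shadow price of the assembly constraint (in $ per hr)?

2

Check each constraint at x*: finishing 126/126 (tight); varnish 49/74 (slack 25); carpentry 69/90 (slack 21); assembly 83/83 (tight).
Since varnish, carpentry are not tight, their duals are 0.
Dual feasibility on the basic columns requires 6·y_finishing + 4·y_assembly = 26, 2·y_finishing + 1·y_assembly = 8.
Solving: y_finishing = 3, y_assembly = 2.
Shadow price of assembly = 2.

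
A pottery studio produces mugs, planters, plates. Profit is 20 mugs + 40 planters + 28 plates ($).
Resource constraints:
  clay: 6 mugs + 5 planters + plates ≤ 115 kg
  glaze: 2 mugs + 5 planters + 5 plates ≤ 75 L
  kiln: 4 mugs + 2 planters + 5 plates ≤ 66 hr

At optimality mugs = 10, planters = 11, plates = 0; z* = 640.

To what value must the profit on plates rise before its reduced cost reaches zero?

36

At the optimum: clay uses 115 of 115 (binding); glaze uses 75 of 75 (binding); kiln uses 62 of 66 (slack = 4).
By complementary slackness, y = 0 for the non-binding constraint.
The binding rows give the dual system: 6·y_clay + 2·y_glaze = 20 and 5·y_clay + 5·y_glaze = 40.
→ y_clay = 1 and y_glaze = 7.
plates enters the basis when its profit ≥ yᵀa₃ = 1·1 + 7·5 = 36.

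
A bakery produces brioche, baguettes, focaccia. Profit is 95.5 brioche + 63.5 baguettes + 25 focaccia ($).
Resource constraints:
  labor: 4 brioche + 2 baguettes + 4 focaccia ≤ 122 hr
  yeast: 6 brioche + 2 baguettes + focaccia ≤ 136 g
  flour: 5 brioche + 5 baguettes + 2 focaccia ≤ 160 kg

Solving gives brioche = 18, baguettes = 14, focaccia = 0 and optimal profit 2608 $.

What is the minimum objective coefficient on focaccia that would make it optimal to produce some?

27

Check each constraint at x*: labor 100/122 (slack 22); yeast 136/136 (tight); flour 160/160 (tight).
Since labor is not tight, its dual is 0.
From A_Bᵀ y = c: 6·y_yeast + 5·y_flour = 95.5; 2·y_yeast + 5·y_flour = 63.5.
→ y_yeast = 8 and y_flour = 9.5.
focaccia enters the basis when its profit ≥ yᵀa₃ = 8·1 + 9.5·2 = 27.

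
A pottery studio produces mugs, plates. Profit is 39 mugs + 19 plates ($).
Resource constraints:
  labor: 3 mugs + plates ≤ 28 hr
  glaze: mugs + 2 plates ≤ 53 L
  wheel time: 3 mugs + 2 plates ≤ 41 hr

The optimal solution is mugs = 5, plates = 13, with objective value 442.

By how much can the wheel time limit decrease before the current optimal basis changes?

13

Binding constraints: labor, wheel time. The basis is B = [[3,1],[3,2]] with det 3.
Per unit decrease in wheel time, x* moves by d = (0.3333, -1).
The basis stays optimal until plates reaches 0; allowable decrease = 13 hr.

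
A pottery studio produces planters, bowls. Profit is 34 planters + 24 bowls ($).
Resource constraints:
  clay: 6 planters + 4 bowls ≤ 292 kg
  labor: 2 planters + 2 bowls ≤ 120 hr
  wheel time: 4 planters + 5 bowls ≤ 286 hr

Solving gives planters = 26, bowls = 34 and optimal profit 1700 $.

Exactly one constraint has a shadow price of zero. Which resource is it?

wheel time

clay: 292/292 (binding)
labor: 120/120 (binding)
wheel time: 274/286 (slack 12)
By complementary slackness, a constraint with positive slack has shadow price 0 → wheel time.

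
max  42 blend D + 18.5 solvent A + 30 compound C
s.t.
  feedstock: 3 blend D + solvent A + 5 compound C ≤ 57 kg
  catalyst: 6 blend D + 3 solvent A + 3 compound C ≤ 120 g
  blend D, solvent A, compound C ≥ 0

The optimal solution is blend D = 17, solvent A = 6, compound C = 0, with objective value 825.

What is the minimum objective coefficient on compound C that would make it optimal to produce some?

38.5

At the optimum: feedstock uses 57 of 57 (binding); catalyst uses 120 of 120 (binding).
Dual feasibility on the basic columns requires 3·y_feedstock + 6·y_catalyst = 42, 1·y_feedstock + 3·y_catalyst = 18.5.
→ y_feedstock = 5 and y_catalyst = 4.5.
compound C enters the basis when its profit ≥ yᵀa₃ = 5·5 + 4.5·3 = 38.5.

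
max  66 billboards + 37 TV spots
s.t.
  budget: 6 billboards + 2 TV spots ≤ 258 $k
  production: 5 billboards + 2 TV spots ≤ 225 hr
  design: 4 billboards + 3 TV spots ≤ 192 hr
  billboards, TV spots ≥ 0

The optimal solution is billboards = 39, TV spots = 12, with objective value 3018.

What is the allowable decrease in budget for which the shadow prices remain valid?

Binding constraints: budget, design. The basis is B = [[6,2],[4,3]] with det 10.
Per unit decrease in budget, x* moves by d = (-0.3, 0.4).
The basis stays optimal until billboards reaches 0; allowable decrease = 130 $k.

130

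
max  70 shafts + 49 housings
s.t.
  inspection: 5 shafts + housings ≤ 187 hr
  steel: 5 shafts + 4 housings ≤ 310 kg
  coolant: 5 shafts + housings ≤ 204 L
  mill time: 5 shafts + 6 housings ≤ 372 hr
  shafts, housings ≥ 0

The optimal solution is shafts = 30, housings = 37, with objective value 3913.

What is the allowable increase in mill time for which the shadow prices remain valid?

Binding constraints: inspection, mill time. The basis is B = [[5,1],[5,6]] with det 25.
Per unit increase in mill time, x* moves by d = (-0.04, 0.2).
The basis stays optimal until steel becomes binding; allowable increase = 20 hr.

20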